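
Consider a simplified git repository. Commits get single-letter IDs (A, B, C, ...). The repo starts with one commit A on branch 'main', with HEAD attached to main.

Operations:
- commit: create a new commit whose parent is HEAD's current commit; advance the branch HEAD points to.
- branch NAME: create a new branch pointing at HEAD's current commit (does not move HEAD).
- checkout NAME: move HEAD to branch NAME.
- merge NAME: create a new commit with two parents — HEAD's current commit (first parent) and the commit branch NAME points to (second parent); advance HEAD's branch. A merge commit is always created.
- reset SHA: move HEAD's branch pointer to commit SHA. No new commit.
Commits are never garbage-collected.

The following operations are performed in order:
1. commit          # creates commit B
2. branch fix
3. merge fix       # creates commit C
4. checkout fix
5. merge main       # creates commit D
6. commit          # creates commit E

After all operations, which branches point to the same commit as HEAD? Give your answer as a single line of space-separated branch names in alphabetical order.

Answer: fix

Derivation:
After op 1 (commit): HEAD=main@B [main=B]
After op 2 (branch): HEAD=main@B [fix=B main=B]
After op 3 (merge): HEAD=main@C [fix=B main=C]
After op 4 (checkout): HEAD=fix@B [fix=B main=C]
After op 5 (merge): HEAD=fix@D [fix=D main=C]
After op 6 (commit): HEAD=fix@E [fix=E main=C]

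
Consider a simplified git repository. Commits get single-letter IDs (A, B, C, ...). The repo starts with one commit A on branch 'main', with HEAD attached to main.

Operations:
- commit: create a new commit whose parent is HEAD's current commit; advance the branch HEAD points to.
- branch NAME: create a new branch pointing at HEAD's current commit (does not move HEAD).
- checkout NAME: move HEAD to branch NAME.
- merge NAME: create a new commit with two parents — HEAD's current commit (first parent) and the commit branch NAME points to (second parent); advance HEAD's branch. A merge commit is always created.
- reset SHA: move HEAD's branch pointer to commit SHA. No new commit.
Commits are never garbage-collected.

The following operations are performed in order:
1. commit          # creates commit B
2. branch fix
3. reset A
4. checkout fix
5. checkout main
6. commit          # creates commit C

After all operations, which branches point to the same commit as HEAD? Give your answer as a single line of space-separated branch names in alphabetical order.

Answer: main

Derivation:
After op 1 (commit): HEAD=main@B [main=B]
After op 2 (branch): HEAD=main@B [fix=B main=B]
After op 3 (reset): HEAD=main@A [fix=B main=A]
After op 4 (checkout): HEAD=fix@B [fix=B main=A]
After op 5 (checkout): HEAD=main@A [fix=B main=A]
After op 6 (commit): HEAD=main@C [fix=B main=C]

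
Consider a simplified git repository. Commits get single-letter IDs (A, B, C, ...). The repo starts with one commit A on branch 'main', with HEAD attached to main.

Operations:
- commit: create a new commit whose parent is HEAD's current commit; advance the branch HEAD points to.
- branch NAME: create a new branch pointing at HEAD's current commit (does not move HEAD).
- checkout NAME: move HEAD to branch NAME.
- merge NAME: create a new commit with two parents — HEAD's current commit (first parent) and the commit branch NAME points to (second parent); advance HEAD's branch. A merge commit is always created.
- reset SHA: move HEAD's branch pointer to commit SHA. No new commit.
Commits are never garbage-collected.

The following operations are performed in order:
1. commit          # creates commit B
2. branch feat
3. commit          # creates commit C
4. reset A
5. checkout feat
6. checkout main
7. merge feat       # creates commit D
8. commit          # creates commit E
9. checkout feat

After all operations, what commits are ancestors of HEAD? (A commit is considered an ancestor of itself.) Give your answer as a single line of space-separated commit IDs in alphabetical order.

Answer: A B

Derivation:
After op 1 (commit): HEAD=main@B [main=B]
After op 2 (branch): HEAD=main@B [feat=B main=B]
After op 3 (commit): HEAD=main@C [feat=B main=C]
After op 4 (reset): HEAD=main@A [feat=B main=A]
After op 5 (checkout): HEAD=feat@B [feat=B main=A]
After op 6 (checkout): HEAD=main@A [feat=B main=A]
After op 7 (merge): HEAD=main@D [feat=B main=D]
After op 8 (commit): HEAD=main@E [feat=B main=E]
After op 9 (checkout): HEAD=feat@B [feat=B main=E]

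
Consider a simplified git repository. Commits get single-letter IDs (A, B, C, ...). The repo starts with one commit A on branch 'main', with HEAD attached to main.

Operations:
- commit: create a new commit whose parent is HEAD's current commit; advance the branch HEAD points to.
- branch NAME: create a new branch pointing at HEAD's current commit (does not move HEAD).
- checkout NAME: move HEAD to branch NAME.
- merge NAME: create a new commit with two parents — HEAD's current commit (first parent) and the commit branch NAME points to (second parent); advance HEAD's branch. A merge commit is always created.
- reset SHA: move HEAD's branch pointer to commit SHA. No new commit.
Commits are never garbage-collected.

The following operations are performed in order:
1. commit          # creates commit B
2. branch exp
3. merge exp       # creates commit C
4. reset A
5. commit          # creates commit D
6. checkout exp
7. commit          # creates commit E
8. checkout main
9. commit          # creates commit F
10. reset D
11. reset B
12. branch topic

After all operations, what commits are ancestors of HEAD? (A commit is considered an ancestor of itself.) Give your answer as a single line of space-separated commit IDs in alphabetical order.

After op 1 (commit): HEAD=main@B [main=B]
After op 2 (branch): HEAD=main@B [exp=B main=B]
After op 3 (merge): HEAD=main@C [exp=B main=C]
After op 4 (reset): HEAD=main@A [exp=B main=A]
After op 5 (commit): HEAD=main@D [exp=B main=D]
After op 6 (checkout): HEAD=exp@B [exp=B main=D]
After op 7 (commit): HEAD=exp@E [exp=E main=D]
After op 8 (checkout): HEAD=main@D [exp=E main=D]
After op 9 (commit): HEAD=main@F [exp=E main=F]
After op 10 (reset): HEAD=main@D [exp=E main=D]
After op 11 (reset): HEAD=main@B [exp=E main=B]
After op 12 (branch): HEAD=main@B [exp=E main=B topic=B]

Answer: A B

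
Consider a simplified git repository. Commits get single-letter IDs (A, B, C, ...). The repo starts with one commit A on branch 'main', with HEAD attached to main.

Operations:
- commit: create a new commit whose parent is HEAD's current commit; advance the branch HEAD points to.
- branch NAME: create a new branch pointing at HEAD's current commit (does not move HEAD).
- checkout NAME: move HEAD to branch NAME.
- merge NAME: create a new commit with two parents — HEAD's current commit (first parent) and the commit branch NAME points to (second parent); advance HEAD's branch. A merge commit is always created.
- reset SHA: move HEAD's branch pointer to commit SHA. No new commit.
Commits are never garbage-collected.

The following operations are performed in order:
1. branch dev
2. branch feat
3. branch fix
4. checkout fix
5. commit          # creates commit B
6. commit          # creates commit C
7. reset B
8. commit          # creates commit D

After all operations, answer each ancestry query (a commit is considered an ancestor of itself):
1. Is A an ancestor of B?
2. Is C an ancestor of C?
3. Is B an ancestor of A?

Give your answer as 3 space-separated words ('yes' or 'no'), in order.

After op 1 (branch): HEAD=main@A [dev=A main=A]
After op 2 (branch): HEAD=main@A [dev=A feat=A main=A]
After op 3 (branch): HEAD=main@A [dev=A feat=A fix=A main=A]
After op 4 (checkout): HEAD=fix@A [dev=A feat=A fix=A main=A]
After op 5 (commit): HEAD=fix@B [dev=A feat=A fix=B main=A]
After op 6 (commit): HEAD=fix@C [dev=A feat=A fix=C main=A]
After op 7 (reset): HEAD=fix@B [dev=A feat=A fix=B main=A]
After op 8 (commit): HEAD=fix@D [dev=A feat=A fix=D main=A]
ancestors(B) = {A,B}; A in? yes
ancestors(C) = {A,B,C}; C in? yes
ancestors(A) = {A}; B in? no

Answer: yes yes no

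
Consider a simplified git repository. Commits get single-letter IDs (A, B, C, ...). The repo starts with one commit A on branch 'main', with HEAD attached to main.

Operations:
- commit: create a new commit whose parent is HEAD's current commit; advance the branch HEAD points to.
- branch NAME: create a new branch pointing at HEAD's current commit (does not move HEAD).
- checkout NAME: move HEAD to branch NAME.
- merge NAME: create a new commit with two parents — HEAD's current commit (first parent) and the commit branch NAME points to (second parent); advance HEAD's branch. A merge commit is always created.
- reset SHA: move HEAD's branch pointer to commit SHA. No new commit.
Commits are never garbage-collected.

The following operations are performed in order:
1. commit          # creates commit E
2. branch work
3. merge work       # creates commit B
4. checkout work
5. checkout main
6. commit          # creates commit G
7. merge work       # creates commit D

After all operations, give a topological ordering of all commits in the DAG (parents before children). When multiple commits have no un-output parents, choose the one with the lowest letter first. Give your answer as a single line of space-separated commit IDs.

Answer: A E B G D

Derivation:
After op 1 (commit): HEAD=main@E [main=E]
After op 2 (branch): HEAD=main@E [main=E work=E]
After op 3 (merge): HEAD=main@B [main=B work=E]
After op 4 (checkout): HEAD=work@E [main=B work=E]
After op 5 (checkout): HEAD=main@B [main=B work=E]
After op 6 (commit): HEAD=main@G [main=G work=E]
After op 7 (merge): HEAD=main@D [main=D work=E]
commit A: parents=[]
commit B: parents=['E', 'E']
commit D: parents=['G', 'E']
commit E: parents=['A']
commit G: parents=['B']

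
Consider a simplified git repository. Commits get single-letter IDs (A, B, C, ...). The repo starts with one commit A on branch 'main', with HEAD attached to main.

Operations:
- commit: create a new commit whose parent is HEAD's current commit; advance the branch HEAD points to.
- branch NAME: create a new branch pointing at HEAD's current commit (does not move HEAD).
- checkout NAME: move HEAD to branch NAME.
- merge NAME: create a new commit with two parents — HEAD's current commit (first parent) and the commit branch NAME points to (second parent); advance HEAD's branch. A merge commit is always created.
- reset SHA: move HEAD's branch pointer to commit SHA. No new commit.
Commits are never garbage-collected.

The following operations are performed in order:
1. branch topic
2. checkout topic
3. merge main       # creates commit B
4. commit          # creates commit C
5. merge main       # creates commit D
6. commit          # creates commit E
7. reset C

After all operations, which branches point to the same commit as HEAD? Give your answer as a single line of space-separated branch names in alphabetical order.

After op 1 (branch): HEAD=main@A [main=A topic=A]
After op 2 (checkout): HEAD=topic@A [main=A topic=A]
After op 3 (merge): HEAD=topic@B [main=A topic=B]
After op 4 (commit): HEAD=topic@C [main=A topic=C]
After op 5 (merge): HEAD=topic@D [main=A topic=D]
After op 6 (commit): HEAD=topic@E [main=A topic=E]
After op 7 (reset): HEAD=topic@C [main=A topic=C]

Answer: topic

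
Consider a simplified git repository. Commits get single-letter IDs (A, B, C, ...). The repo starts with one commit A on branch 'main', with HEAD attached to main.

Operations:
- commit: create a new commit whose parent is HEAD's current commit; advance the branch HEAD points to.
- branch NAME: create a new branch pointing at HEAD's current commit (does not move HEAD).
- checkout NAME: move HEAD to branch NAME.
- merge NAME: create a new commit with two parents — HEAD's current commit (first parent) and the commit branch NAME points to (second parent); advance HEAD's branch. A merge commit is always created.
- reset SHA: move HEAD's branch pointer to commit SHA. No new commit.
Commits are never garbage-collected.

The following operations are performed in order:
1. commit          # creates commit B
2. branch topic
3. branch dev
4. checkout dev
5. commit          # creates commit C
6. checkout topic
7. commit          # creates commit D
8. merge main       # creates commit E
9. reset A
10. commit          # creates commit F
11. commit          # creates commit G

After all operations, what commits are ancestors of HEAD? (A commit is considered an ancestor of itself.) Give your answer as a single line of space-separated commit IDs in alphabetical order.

After op 1 (commit): HEAD=main@B [main=B]
After op 2 (branch): HEAD=main@B [main=B topic=B]
After op 3 (branch): HEAD=main@B [dev=B main=B topic=B]
After op 4 (checkout): HEAD=dev@B [dev=B main=B topic=B]
After op 5 (commit): HEAD=dev@C [dev=C main=B topic=B]
After op 6 (checkout): HEAD=topic@B [dev=C main=B topic=B]
After op 7 (commit): HEAD=topic@D [dev=C main=B topic=D]
After op 8 (merge): HEAD=topic@E [dev=C main=B topic=E]
After op 9 (reset): HEAD=topic@A [dev=C main=B topic=A]
After op 10 (commit): HEAD=topic@F [dev=C main=B topic=F]
After op 11 (commit): HEAD=topic@G [dev=C main=B topic=G]

Answer: A F G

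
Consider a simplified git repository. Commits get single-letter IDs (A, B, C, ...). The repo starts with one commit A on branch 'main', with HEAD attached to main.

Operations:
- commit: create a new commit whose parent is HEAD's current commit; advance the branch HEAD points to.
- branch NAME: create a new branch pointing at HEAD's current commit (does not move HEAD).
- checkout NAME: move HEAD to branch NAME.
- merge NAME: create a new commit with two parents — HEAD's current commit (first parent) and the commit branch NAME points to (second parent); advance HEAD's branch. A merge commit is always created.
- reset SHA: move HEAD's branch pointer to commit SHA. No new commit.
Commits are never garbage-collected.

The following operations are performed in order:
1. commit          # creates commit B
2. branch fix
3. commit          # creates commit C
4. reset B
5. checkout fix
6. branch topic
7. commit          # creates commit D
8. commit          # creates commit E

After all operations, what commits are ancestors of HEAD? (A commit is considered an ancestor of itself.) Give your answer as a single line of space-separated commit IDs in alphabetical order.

Answer: A B D E

Derivation:
After op 1 (commit): HEAD=main@B [main=B]
After op 2 (branch): HEAD=main@B [fix=B main=B]
After op 3 (commit): HEAD=main@C [fix=B main=C]
After op 4 (reset): HEAD=main@B [fix=B main=B]
After op 5 (checkout): HEAD=fix@B [fix=B main=B]
After op 6 (branch): HEAD=fix@B [fix=B main=B topic=B]
After op 7 (commit): HEAD=fix@D [fix=D main=B topic=B]
After op 8 (commit): HEAD=fix@E [fix=E main=B topic=B]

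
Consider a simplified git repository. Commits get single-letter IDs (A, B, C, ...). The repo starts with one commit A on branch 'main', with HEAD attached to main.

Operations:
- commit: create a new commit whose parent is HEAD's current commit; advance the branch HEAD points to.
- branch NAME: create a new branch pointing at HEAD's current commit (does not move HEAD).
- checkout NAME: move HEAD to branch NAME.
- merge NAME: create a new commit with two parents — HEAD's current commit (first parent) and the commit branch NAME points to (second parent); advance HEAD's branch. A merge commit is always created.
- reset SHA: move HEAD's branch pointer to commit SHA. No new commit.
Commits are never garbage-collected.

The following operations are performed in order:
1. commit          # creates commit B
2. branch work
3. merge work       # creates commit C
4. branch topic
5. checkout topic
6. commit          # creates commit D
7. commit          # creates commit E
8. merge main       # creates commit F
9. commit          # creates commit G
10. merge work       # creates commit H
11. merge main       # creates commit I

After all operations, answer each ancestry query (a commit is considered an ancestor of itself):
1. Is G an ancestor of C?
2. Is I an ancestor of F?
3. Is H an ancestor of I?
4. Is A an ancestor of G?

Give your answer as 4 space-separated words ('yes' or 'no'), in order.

Answer: no no yes yes

Derivation:
After op 1 (commit): HEAD=main@B [main=B]
After op 2 (branch): HEAD=main@B [main=B work=B]
After op 3 (merge): HEAD=main@C [main=C work=B]
After op 4 (branch): HEAD=main@C [main=C topic=C work=B]
After op 5 (checkout): HEAD=topic@C [main=C topic=C work=B]
After op 6 (commit): HEAD=topic@D [main=C topic=D work=B]
After op 7 (commit): HEAD=topic@E [main=C topic=E work=B]
After op 8 (merge): HEAD=topic@F [main=C topic=F work=B]
After op 9 (commit): HEAD=topic@G [main=C topic=G work=B]
After op 10 (merge): HEAD=topic@H [main=C topic=H work=B]
After op 11 (merge): HEAD=topic@I [main=C topic=I work=B]
ancestors(C) = {A,B,C}; G in? no
ancestors(F) = {A,B,C,D,E,F}; I in? no
ancestors(I) = {A,B,C,D,E,F,G,H,I}; H in? yes
ancestors(G) = {A,B,C,D,E,F,G}; A in? yes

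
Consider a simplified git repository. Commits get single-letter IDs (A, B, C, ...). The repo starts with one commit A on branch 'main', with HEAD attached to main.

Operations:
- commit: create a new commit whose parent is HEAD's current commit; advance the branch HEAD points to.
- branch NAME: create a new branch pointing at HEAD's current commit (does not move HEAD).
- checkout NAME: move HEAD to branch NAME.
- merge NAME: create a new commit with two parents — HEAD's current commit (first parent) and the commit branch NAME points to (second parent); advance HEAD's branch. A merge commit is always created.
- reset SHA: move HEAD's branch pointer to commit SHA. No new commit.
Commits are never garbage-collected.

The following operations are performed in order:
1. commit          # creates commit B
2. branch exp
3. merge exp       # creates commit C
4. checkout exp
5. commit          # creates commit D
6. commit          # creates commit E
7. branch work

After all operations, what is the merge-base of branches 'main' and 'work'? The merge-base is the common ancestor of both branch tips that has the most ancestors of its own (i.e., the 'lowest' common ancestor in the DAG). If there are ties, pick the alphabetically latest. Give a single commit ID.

Answer: B

Derivation:
After op 1 (commit): HEAD=main@B [main=B]
After op 2 (branch): HEAD=main@B [exp=B main=B]
After op 3 (merge): HEAD=main@C [exp=B main=C]
After op 4 (checkout): HEAD=exp@B [exp=B main=C]
After op 5 (commit): HEAD=exp@D [exp=D main=C]
After op 6 (commit): HEAD=exp@E [exp=E main=C]
After op 7 (branch): HEAD=exp@E [exp=E main=C work=E]
ancestors(main=C): ['A', 'B', 'C']
ancestors(work=E): ['A', 'B', 'D', 'E']
common: ['A', 'B']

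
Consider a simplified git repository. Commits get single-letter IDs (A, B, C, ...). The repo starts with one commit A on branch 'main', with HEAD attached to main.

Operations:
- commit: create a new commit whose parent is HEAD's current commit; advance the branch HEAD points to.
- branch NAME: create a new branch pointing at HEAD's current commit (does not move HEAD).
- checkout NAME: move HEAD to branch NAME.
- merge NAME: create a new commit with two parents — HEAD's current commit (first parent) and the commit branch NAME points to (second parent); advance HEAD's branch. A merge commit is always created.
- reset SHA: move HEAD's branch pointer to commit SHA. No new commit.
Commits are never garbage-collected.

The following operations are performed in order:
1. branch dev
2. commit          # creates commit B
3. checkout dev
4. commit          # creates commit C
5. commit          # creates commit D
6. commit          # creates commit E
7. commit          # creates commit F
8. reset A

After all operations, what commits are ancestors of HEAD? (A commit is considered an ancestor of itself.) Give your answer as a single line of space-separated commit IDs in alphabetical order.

Answer: A

Derivation:
After op 1 (branch): HEAD=main@A [dev=A main=A]
After op 2 (commit): HEAD=main@B [dev=A main=B]
After op 3 (checkout): HEAD=dev@A [dev=A main=B]
After op 4 (commit): HEAD=dev@C [dev=C main=B]
After op 5 (commit): HEAD=dev@D [dev=D main=B]
After op 6 (commit): HEAD=dev@E [dev=E main=B]
After op 7 (commit): HEAD=dev@F [dev=F main=B]
After op 8 (reset): HEAD=dev@A [dev=A main=B]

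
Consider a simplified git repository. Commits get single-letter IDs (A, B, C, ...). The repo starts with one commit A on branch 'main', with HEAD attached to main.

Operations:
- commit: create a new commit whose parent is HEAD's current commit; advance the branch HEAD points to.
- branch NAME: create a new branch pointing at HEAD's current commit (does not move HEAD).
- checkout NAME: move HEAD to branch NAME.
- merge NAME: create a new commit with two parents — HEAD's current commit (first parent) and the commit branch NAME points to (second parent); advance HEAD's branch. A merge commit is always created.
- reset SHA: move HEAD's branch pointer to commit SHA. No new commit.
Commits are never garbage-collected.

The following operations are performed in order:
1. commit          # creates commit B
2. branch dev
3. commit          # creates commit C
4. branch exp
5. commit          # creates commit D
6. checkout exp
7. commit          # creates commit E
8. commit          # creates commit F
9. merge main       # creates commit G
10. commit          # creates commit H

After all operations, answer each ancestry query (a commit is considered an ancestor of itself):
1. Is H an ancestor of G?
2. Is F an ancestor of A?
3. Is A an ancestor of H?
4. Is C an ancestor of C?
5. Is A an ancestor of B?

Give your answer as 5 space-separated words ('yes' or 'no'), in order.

After op 1 (commit): HEAD=main@B [main=B]
After op 2 (branch): HEAD=main@B [dev=B main=B]
After op 3 (commit): HEAD=main@C [dev=B main=C]
After op 4 (branch): HEAD=main@C [dev=B exp=C main=C]
After op 5 (commit): HEAD=main@D [dev=B exp=C main=D]
After op 6 (checkout): HEAD=exp@C [dev=B exp=C main=D]
After op 7 (commit): HEAD=exp@E [dev=B exp=E main=D]
After op 8 (commit): HEAD=exp@F [dev=B exp=F main=D]
After op 9 (merge): HEAD=exp@G [dev=B exp=G main=D]
After op 10 (commit): HEAD=exp@H [dev=B exp=H main=D]
ancestors(G) = {A,B,C,D,E,F,G}; H in? no
ancestors(A) = {A}; F in? no
ancestors(H) = {A,B,C,D,E,F,G,H}; A in? yes
ancestors(C) = {A,B,C}; C in? yes
ancestors(B) = {A,B}; A in? yes

Answer: no no yes yes yes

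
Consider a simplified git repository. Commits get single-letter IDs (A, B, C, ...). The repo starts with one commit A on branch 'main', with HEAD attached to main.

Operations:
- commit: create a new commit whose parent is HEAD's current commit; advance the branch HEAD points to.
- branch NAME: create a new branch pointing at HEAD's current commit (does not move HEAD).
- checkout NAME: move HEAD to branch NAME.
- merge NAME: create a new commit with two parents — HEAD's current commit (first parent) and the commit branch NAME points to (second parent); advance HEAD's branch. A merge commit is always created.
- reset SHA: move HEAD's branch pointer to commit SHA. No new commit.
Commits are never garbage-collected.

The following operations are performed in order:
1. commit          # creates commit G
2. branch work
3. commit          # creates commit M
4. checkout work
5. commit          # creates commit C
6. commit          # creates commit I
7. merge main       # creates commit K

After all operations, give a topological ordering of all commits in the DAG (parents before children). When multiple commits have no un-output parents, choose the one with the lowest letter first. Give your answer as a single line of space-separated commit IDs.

After op 1 (commit): HEAD=main@G [main=G]
After op 2 (branch): HEAD=main@G [main=G work=G]
After op 3 (commit): HEAD=main@M [main=M work=G]
After op 4 (checkout): HEAD=work@G [main=M work=G]
After op 5 (commit): HEAD=work@C [main=M work=C]
After op 6 (commit): HEAD=work@I [main=M work=I]
After op 7 (merge): HEAD=work@K [main=M work=K]
commit A: parents=[]
commit C: parents=['G']
commit G: parents=['A']
commit I: parents=['C']
commit K: parents=['I', 'M']
commit M: parents=['G']

Answer: A G C I M K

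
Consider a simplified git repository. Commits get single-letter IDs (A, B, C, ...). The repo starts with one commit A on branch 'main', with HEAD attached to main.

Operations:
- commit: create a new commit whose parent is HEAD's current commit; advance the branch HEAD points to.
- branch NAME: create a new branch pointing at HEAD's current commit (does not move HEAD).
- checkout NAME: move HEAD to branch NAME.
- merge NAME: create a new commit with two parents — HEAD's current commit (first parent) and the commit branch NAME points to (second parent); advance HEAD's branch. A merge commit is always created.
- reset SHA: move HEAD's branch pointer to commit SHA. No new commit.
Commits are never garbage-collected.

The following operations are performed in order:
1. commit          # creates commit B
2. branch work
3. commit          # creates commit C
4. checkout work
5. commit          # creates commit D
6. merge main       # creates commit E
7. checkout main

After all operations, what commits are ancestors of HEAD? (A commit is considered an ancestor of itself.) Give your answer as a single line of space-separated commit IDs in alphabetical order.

Answer: A B C

Derivation:
After op 1 (commit): HEAD=main@B [main=B]
After op 2 (branch): HEAD=main@B [main=B work=B]
After op 3 (commit): HEAD=main@C [main=C work=B]
After op 4 (checkout): HEAD=work@B [main=C work=B]
After op 5 (commit): HEAD=work@D [main=C work=D]
After op 6 (merge): HEAD=work@E [main=C work=E]
After op 7 (checkout): HEAD=main@C [main=C work=E]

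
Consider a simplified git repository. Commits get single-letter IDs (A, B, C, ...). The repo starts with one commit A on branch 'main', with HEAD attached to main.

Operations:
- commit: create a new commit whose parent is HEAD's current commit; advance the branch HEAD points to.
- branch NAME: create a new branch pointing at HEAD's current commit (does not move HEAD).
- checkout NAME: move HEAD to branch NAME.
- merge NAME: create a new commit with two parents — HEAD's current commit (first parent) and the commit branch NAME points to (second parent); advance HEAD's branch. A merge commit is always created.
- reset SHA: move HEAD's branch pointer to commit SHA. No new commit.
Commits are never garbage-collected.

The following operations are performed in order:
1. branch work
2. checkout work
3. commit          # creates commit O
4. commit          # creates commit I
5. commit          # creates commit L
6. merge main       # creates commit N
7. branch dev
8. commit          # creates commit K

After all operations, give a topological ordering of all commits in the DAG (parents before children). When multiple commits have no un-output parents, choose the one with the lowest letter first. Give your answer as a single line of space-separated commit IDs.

After op 1 (branch): HEAD=main@A [main=A work=A]
After op 2 (checkout): HEAD=work@A [main=A work=A]
After op 3 (commit): HEAD=work@O [main=A work=O]
After op 4 (commit): HEAD=work@I [main=A work=I]
After op 5 (commit): HEAD=work@L [main=A work=L]
After op 6 (merge): HEAD=work@N [main=A work=N]
After op 7 (branch): HEAD=work@N [dev=N main=A work=N]
After op 8 (commit): HEAD=work@K [dev=N main=A work=K]
commit A: parents=[]
commit I: parents=['O']
commit K: parents=['N']
commit L: parents=['I']
commit N: parents=['L', 'A']
commit O: parents=['A']

Answer: A O I L N K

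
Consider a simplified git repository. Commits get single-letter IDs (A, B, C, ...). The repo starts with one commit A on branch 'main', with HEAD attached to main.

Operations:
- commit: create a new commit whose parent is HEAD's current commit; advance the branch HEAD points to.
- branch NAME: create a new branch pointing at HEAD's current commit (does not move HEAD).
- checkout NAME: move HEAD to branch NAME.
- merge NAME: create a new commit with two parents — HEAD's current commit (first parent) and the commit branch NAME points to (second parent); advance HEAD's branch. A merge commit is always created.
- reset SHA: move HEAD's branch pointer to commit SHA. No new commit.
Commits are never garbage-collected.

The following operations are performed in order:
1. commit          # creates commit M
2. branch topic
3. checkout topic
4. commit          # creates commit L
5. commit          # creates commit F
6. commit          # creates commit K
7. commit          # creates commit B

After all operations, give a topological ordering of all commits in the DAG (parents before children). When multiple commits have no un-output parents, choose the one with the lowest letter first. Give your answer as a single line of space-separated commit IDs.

Answer: A M L F K B

Derivation:
After op 1 (commit): HEAD=main@M [main=M]
After op 2 (branch): HEAD=main@M [main=M topic=M]
After op 3 (checkout): HEAD=topic@M [main=M topic=M]
After op 4 (commit): HEAD=topic@L [main=M topic=L]
After op 5 (commit): HEAD=topic@F [main=M topic=F]
After op 6 (commit): HEAD=topic@K [main=M topic=K]
After op 7 (commit): HEAD=topic@B [main=M topic=B]
commit A: parents=[]
commit B: parents=['K']
commit F: parents=['L']
commit K: parents=['F']
commit L: parents=['M']
commit M: parents=['A']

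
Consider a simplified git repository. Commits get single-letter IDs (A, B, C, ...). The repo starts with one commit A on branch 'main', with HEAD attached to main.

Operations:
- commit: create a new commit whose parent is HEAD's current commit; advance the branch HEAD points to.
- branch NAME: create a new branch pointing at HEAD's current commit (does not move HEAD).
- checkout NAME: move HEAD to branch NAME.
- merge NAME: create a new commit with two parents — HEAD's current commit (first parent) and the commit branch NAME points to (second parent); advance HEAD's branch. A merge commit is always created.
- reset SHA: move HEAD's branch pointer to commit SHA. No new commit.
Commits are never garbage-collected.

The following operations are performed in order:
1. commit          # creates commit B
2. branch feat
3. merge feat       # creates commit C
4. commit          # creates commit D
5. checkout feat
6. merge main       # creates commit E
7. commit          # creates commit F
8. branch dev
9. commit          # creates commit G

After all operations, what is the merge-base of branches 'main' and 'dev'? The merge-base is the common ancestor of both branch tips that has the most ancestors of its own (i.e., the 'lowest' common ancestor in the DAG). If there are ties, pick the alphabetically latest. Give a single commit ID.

After op 1 (commit): HEAD=main@B [main=B]
After op 2 (branch): HEAD=main@B [feat=B main=B]
After op 3 (merge): HEAD=main@C [feat=B main=C]
After op 4 (commit): HEAD=main@D [feat=B main=D]
After op 5 (checkout): HEAD=feat@B [feat=B main=D]
After op 6 (merge): HEAD=feat@E [feat=E main=D]
After op 7 (commit): HEAD=feat@F [feat=F main=D]
After op 8 (branch): HEAD=feat@F [dev=F feat=F main=D]
After op 9 (commit): HEAD=feat@G [dev=F feat=G main=D]
ancestors(main=D): ['A', 'B', 'C', 'D']
ancestors(dev=F): ['A', 'B', 'C', 'D', 'E', 'F']
common: ['A', 'B', 'C', 'D']

Answer: D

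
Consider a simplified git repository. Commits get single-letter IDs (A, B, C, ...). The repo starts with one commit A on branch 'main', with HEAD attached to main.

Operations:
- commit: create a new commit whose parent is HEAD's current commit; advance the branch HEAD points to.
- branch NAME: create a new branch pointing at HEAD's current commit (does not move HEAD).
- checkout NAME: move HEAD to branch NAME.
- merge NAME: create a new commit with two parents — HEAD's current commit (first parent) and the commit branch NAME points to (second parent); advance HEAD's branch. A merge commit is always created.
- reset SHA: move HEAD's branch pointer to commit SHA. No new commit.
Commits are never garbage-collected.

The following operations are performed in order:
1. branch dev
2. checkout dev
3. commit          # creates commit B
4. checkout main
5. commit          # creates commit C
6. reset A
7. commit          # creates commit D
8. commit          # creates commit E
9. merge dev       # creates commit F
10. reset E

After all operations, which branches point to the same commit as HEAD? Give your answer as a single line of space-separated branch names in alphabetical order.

Answer: main

Derivation:
After op 1 (branch): HEAD=main@A [dev=A main=A]
After op 2 (checkout): HEAD=dev@A [dev=A main=A]
After op 3 (commit): HEAD=dev@B [dev=B main=A]
After op 4 (checkout): HEAD=main@A [dev=B main=A]
After op 5 (commit): HEAD=main@C [dev=B main=C]
After op 6 (reset): HEAD=main@A [dev=B main=A]
After op 7 (commit): HEAD=main@D [dev=B main=D]
After op 8 (commit): HEAD=main@E [dev=B main=E]
After op 9 (merge): HEAD=main@F [dev=B main=F]
After op 10 (reset): HEAD=main@E [dev=B main=E]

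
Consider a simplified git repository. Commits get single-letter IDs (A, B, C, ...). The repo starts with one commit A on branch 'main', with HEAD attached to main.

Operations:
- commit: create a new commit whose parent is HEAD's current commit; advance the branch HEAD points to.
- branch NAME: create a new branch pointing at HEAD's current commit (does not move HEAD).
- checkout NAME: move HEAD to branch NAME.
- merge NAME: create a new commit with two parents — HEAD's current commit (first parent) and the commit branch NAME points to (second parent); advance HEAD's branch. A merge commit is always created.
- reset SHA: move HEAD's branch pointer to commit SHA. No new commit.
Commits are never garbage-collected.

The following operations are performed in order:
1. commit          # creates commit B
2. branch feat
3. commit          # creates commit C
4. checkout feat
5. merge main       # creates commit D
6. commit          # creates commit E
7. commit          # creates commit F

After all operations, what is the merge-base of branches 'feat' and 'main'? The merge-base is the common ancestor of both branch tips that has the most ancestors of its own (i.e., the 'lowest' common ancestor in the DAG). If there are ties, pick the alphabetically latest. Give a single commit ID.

After op 1 (commit): HEAD=main@B [main=B]
After op 2 (branch): HEAD=main@B [feat=B main=B]
After op 3 (commit): HEAD=main@C [feat=B main=C]
After op 4 (checkout): HEAD=feat@B [feat=B main=C]
After op 5 (merge): HEAD=feat@D [feat=D main=C]
After op 6 (commit): HEAD=feat@E [feat=E main=C]
After op 7 (commit): HEAD=feat@F [feat=F main=C]
ancestors(feat=F): ['A', 'B', 'C', 'D', 'E', 'F']
ancestors(main=C): ['A', 'B', 'C']
common: ['A', 'B', 'C']

Answer: C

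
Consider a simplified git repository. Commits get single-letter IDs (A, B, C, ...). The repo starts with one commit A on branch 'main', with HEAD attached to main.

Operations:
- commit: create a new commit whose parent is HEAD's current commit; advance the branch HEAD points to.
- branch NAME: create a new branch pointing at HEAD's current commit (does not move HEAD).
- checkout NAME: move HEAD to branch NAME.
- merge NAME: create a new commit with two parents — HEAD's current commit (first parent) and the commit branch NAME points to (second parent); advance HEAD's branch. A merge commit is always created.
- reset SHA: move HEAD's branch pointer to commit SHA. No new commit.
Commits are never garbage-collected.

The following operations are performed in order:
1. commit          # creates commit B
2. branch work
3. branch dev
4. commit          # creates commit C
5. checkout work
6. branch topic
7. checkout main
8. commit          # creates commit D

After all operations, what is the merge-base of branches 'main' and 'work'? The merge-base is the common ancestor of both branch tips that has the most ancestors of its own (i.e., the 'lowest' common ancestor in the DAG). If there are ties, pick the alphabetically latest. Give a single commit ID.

Answer: B

Derivation:
After op 1 (commit): HEAD=main@B [main=B]
After op 2 (branch): HEAD=main@B [main=B work=B]
After op 3 (branch): HEAD=main@B [dev=B main=B work=B]
After op 4 (commit): HEAD=main@C [dev=B main=C work=B]
After op 5 (checkout): HEAD=work@B [dev=B main=C work=B]
After op 6 (branch): HEAD=work@B [dev=B main=C topic=B work=B]
After op 7 (checkout): HEAD=main@C [dev=B main=C topic=B work=B]
After op 8 (commit): HEAD=main@D [dev=B main=D topic=B work=B]
ancestors(main=D): ['A', 'B', 'C', 'D']
ancestors(work=B): ['A', 'B']
common: ['A', 'B']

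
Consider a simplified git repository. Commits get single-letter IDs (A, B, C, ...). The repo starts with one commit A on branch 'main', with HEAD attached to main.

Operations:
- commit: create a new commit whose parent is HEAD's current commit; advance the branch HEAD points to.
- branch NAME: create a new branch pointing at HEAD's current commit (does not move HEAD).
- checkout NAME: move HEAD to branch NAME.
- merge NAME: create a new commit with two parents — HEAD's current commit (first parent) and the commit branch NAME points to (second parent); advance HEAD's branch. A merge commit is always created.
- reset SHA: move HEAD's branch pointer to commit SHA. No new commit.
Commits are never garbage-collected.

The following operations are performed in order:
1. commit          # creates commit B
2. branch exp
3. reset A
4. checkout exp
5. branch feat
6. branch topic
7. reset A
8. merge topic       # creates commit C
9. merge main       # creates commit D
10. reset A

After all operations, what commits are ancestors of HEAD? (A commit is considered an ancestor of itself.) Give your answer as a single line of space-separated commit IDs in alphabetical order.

After op 1 (commit): HEAD=main@B [main=B]
After op 2 (branch): HEAD=main@B [exp=B main=B]
After op 3 (reset): HEAD=main@A [exp=B main=A]
After op 4 (checkout): HEAD=exp@B [exp=B main=A]
After op 5 (branch): HEAD=exp@B [exp=B feat=B main=A]
After op 6 (branch): HEAD=exp@B [exp=B feat=B main=A topic=B]
After op 7 (reset): HEAD=exp@A [exp=A feat=B main=A topic=B]
After op 8 (merge): HEAD=exp@C [exp=C feat=B main=A topic=B]
After op 9 (merge): HEAD=exp@D [exp=D feat=B main=A topic=B]
After op 10 (reset): HEAD=exp@A [exp=A feat=B main=A topic=B]

Answer: A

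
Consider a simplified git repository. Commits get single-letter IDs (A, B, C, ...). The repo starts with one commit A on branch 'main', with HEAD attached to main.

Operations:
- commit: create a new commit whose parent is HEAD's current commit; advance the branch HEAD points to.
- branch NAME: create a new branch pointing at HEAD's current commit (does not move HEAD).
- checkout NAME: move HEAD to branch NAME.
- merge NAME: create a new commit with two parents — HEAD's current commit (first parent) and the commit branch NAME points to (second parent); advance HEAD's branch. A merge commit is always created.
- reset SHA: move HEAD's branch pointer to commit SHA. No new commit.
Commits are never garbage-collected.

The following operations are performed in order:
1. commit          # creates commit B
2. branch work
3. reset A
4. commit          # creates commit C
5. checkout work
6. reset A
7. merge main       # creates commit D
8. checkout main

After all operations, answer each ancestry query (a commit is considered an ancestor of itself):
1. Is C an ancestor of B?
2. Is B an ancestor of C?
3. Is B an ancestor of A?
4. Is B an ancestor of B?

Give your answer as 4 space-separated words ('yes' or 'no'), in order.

After op 1 (commit): HEAD=main@B [main=B]
After op 2 (branch): HEAD=main@B [main=B work=B]
After op 3 (reset): HEAD=main@A [main=A work=B]
After op 4 (commit): HEAD=main@C [main=C work=B]
After op 5 (checkout): HEAD=work@B [main=C work=B]
After op 6 (reset): HEAD=work@A [main=C work=A]
After op 7 (merge): HEAD=work@D [main=C work=D]
After op 8 (checkout): HEAD=main@C [main=C work=D]
ancestors(B) = {A,B}; C in? no
ancestors(C) = {A,C}; B in? no
ancestors(A) = {A}; B in? no
ancestors(B) = {A,B}; B in? yes

Answer: no no no yes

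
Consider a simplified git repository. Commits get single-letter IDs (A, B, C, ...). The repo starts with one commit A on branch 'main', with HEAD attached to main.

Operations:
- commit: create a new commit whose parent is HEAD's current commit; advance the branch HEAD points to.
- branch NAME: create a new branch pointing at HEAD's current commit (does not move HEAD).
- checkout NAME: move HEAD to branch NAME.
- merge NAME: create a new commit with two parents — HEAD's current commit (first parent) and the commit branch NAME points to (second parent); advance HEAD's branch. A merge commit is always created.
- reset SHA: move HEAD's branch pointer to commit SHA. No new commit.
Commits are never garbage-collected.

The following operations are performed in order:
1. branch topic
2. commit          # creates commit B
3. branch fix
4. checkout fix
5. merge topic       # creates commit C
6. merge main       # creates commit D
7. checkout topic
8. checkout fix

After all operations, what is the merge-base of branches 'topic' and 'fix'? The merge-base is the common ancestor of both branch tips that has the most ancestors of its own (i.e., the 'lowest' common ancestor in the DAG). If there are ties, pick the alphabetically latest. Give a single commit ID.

Answer: A

Derivation:
After op 1 (branch): HEAD=main@A [main=A topic=A]
After op 2 (commit): HEAD=main@B [main=B topic=A]
After op 3 (branch): HEAD=main@B [fix=B main=B topic=A]
After op 4 (checkout): HEAD=fix@B [fix=B main=B topic=A]
After op 5 (merge): HEAD=fix@C [fix=C main=B topic=A]
After op 6 (merge): HEAD=fix@D [fix=D main=B topic=A]
After op 7 (checkout): HEAD=topic@A [fix=D main=B topic=A]
After op 8 (checkout): HEAD=fix@D [fix=D main=B topic=A]
ancestors(topic=A): ['A']
ancestors(fix=D): ['A', 'B', 'C', 'D']
common: ['A']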